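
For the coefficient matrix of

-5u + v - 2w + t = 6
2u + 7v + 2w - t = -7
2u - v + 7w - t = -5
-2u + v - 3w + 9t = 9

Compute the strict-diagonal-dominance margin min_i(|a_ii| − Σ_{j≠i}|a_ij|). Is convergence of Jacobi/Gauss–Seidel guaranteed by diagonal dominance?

1

row 1: |-5| − (1+2+1) = 1
row 2: |7| − (2+2+1) = 2
row 3: |7| − (2+1+1) = 3
row 4: |9| − (2+1+3) = 3
minimum over rows = 1 → strictly diagonally dominant (convergence guaranteed)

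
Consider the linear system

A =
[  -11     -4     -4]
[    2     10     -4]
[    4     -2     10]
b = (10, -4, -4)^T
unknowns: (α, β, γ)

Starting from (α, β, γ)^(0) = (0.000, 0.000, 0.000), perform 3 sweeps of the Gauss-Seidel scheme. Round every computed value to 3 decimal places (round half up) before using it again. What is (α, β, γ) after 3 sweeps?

Iteration 1:
  α = (10 - (-4)·0.000 - (-4)·0.000) / (-11) = -0.909
  β = (-4 - (2)·-0.909 - (-4)·0.000) / (10) = -0.218
  γ = (-4 - (4)·-0.909 - (-2)·-0.218) / (10) = -0.080
Iteration 2:
  α = (10 - (-4)·-0.218 - (-4)·-0.080) / (-11) = -0.801
  β = (-4 - (2)·-0.801 - (-4)·-0.080) / (10) = -0.272
  γ = (-4 - (4)·-0.801 - (-2)·-0.272) / (10) = -0.134
Iteration 3:
  α = (10 - (-4)·-0.272 - (-4)·-0.134) / (-11) = -0.761
  β = (-4 - (2)·-0.761 - (-4)·-0.134) / (10) = -0.301
  γ = (-4 - (4)·-0.761 - (-2)·-0.301) / (10) = -0.156

(-0.761, -0.301, -0.156)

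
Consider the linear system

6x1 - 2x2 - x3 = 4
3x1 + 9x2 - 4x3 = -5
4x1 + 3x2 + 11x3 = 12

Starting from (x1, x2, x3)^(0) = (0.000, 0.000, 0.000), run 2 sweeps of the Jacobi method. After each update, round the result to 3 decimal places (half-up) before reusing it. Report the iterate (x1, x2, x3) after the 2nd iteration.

(0.663, -0.293, 1.000)

Iteration 1:
  x1 = (4 - (-2)·0.000 - (-1)·0.000) / (6) = 0.667
  x2 = (-5 - (3)·0.000 - (-4)·0.000) / (9) = -0.556
  x3 = (12 - (4)·0.000 - (3)·0.000) / (11) = 1.091
Iteration 2:
  x1 = (4 - (-2)·-0.556 - (-1)·1.091) / (6) = 0.663
  x2 = (-5 - (3)·0.667 - (-4)·1.091) / (9) = -0.293
  x3 = (12 - (4)·0.667 - (3)·-0.556) / (11) = 1.000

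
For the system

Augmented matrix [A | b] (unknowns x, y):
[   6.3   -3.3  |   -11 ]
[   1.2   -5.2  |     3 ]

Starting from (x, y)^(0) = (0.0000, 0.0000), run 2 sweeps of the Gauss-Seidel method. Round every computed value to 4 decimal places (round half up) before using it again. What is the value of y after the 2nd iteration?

Iteration 1:
  x = (-11 - (-3.3)·0.0000) / (6.3) = -1.7460
  y = (3 - (1.2)·-1.7460) / (-5.2) = -0.9798
Iteration 2:
  x = (-11 - (-3.3)·-0.9798) / (6.3) = -2.2593
  y = (3 - (1.2)·-2.2593) / (-5.2) = -1.0983

-1.0983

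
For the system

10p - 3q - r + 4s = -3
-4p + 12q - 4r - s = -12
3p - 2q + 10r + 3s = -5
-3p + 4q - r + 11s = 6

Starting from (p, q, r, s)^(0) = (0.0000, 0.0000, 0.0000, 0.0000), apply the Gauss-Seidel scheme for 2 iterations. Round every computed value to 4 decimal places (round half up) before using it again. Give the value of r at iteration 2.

-0.7335

Iteration 1:
  p = (-3 - (-3)·0.0000 - (-1)·0.0000 - (4)·0.0000) / (10) = -0.3000
  q = (-12 - (-4)·-0.3000 - (-4)·0.0000 - (-1)·0.0000) / (12) = -1.1000
  r = (-5 - (3)·-0.3000 - (-2)·-1.1000 - (3)·0.0000) / (10) = -0.6300
  s = (6 - (-3)·-0.3000 - (4)·-1.1000 - (-1)·-0.6300) / (11) = 0.8064
Iteration 2:
  p = (-3 - (-3)·-1.1000 - (-1)·-0.6300 - (4)·0.8064) / (10) = -1.0156
  q = (-12 - (-4)·-1.0156 - (-4)·-0.6300 - (-1)·0.8064) / (12) = -1.4813
  r = (-5 - (3)·-1.0156 - (-2)·-1.4813 - (3)·0.8064) / (10) = -0.7335
  s = (6 - (-3)·-1.0156 - (4)·-1.4813 - (-1)·-0.7335) / (11) = 0.7404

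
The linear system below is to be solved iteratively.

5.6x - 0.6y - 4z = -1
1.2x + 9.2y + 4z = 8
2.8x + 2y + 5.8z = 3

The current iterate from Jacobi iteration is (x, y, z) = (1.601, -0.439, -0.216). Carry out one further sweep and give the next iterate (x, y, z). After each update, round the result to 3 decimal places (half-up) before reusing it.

One sweep:
  x = (-1 - (-0.6)·-0.439 - (-4)·-0.216) / (5.6) = -0.380
  y = (8 - (1.2)·1.601 - (4)·-0.216) / (9.2) = 0.755
  z = (3 - (2.8)·1.601 - (2)·-0.439) / (5.8) = -0.104

(-0.380, 0.755, -0.104)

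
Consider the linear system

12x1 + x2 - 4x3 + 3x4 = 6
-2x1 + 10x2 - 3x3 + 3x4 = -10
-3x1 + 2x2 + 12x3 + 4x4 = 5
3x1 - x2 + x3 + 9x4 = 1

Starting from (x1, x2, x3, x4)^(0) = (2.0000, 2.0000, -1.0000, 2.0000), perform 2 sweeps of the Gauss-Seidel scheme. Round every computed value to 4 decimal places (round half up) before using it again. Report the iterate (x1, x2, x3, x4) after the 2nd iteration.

(0.6377, -0.9030, 0.7065, -0.2803)

Iteration 1:
  x1 = (6 - (1)·2.0000 - (-4)·-1.0000 - (3)·2.0000) / (12) = -0.5000
  x2 = (-10 - (-2)·-0.5000 - (-3)·-1.0000 - (3)·2.0000) / (10) = -2.0000
  x3 = (5 - (-3)·-0.5000 - (2)·-2.0000 - (4)·2.0000) / (12) = -0.0417
  x4 = (1 - (3)·-0.5000 - (-1)·-2.0000 - (1)·-0.0417) / (9) = 0.0602
Iteration 2:
  x1 = (6 - (1)·-2.0000 - (-4)·-0.0417 - (3)·0.0602) / (12) = 0.6377
  x2 = (-10 - (-2)·0.6377 - (-3)·-0.0417 - (3)·0.0602) / (10) = -0.9030
  x3 = (5 - (-3)·0.6377 - (2)·-0.9030 - (4)·0.0602) / (12) = 0.7065
  x4 = (1 - (3)·0.6377 - (-1)·-0.9030 - (1)·0.7065) / (9) = -0.2803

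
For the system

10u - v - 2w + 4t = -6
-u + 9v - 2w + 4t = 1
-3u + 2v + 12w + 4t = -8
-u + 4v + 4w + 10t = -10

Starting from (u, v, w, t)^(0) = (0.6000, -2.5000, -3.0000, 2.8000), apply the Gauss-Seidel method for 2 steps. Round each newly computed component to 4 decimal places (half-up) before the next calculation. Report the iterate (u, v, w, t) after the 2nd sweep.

Iteration 1:
  u = (-6 - (-1)·-2.5000 - (-2)·-3.0000 - (4)·2.8000) / (10) = -2.5700
  v = (1 - (-1)·-2.5700 - (-2)·-3.0000 - (4)·2.8000) / (9) = -2.0856
  w = (-8 - (-3)·-2.5700 - (2)·-2.0856 - (4)·2.8000) / (12) = -1.8949
  t = (-10 - (-1)·-2.5700 - (4)·-2.0856 - (4)·-1.8949) / (10) = 0.3352
Iteration 2:
  u = (-6 - (-1)·-2.0856 - (-2)·-1.8949 - (4)·0.3352) / (10) = -1.3216
  v = (1 - (-1)·-1.3216 - (-2)·-1.8949 - (4)·0.3352) / (9) = -0.6058
  w = (-8 - (-3)·-1.3216 - (2)·-0.6058 - (4)·0.3352) / (12) = -1.0078
  t = (-10 - (-1)·-1.3216 - (4)·-0.6058 - (4)·-1.0078) / (10) = -0.4867

(-1.3216, -0.6058, -1.0078, -0.4867)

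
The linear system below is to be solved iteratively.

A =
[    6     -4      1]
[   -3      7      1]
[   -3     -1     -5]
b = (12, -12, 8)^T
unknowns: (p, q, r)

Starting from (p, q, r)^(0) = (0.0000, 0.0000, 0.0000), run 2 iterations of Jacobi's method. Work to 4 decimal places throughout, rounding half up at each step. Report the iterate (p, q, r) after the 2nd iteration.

Iteration 1:
  p = (12 - (-4)·0.0000 - (1)·0.0000) / (6) = 2.0000
  q = (-12 - (-3)·0.0000 - (1)·0.0000) / (7) = -1.7143
  r = (8 - (-3)·0.0000 - (-1)·0.0000) / (-5) = -1.6000
Iteration 2:
  p = (12 - (-4)·-1.7143 - (1)·-1.6000) / (6) = 1.1238
  q = (-12 - (-3)·2.0000 - (1)·-1.6000) / (7) = -0.6286
  r = (8 - (-3)·2.0000 - (-1)·-1.7143) / (-5) = -2.4571

(1.1238, -0.6286, -2.4571)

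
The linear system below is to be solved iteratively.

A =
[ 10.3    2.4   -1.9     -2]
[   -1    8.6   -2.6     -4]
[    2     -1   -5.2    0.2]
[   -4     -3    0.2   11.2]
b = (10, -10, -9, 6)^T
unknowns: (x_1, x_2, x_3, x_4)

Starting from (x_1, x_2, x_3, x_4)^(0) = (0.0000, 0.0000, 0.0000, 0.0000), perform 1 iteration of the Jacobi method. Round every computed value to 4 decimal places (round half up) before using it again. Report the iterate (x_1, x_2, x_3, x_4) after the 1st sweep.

Iteration 1:
  x_1 = (10 - (2.4)·0.0000 - (-1.9)·0.0000 - (-2)·0.0000) / (10.3) = 0.9709
  x_2 = (-10 - (-1)·0.0000 - (-2.6)·0.0000 - (-4)·0.0000) / (8.6) = -1.1628
  x_3 = (-9 - (2)·0.0000 - (-1)·0.0000 - (0.2)·0.0000) / (-5.2) = 1.7308
  x_4 = (6 - (-4)·0.0000 - (-3)·0.0000 - (0.2)·0.0000) / (11.2) = 0.5357

(0.9709, -1.1628, 1.7308, 0.5357)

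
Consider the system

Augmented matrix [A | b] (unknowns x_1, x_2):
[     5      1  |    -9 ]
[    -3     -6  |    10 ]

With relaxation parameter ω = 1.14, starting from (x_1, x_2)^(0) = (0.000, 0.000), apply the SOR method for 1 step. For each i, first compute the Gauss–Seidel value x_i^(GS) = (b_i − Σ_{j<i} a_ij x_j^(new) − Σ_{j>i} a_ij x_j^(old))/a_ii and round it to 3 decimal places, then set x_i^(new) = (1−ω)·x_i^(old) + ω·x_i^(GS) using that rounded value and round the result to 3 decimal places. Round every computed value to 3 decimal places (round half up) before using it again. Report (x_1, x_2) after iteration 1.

Iteration 1:
  x_1: GS value = (-9 - (1)·0.000) / (5) = -1.800;  x_1 ← (1−ω)·0.000 + ω·-1.800 = -2.052
  x_2: GS value = (10 - (-3)·-2.052) / (-6) = -0.641;  x_2 ← (1−ω)·0.000 + ω·-0.641 = -0.731

(-2.052, -0.731)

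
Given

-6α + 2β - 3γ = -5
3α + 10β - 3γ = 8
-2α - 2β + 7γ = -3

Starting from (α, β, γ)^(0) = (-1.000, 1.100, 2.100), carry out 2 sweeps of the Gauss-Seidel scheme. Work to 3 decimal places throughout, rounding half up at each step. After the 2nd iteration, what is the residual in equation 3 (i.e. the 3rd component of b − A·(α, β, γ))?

-0.001

Iteration 1:
  α = (-5 - (2)·1.100 - (-3)·2.100) / (-6) = 0.150
  β = (8 - (3)·0.150 - (-3)·2.100) / (10) = 1.385
  γ = (-3 - (-2)·0.150 - (-2)·1.385) / (7) = 0.010
Iteration 2:
  α = (-5 - (2)·1.385 - (-3)·0.010) / (-6) = 1.290
  β = (8 - (3)·1.290 - (-3)·0.010) / (10) = 0.416
  γ = (-3 - (-2)·1.290 - (-2)·0.416) / (7) = 0.059
Residual b − A·x = (2.085, 0.147, -0.001)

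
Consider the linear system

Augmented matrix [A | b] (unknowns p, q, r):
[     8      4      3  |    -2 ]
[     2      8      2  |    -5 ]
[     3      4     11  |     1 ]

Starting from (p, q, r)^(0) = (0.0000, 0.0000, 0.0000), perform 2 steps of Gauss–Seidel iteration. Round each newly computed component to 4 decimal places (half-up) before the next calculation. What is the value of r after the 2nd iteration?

0.3703

Iteration 1:
  p = (-2 - (4)·0.0000 - (3)·0.0000) / (8) = -0.2500
  q = (-5 - (2)·-0.2500 - (2)·0.0000) / (8) = -0.5625
  r = (1 - (3)·-0.2500 - (4)·-0.5625) / (11) = 0.3636
Iteration 2:
  p = (-2 - (4)·-0.5625 - (3)·0.3636) / (8) = -0.1051
  q = (-5 - (2)·-0.1051 - (2)·0.3636) / (8) = -0.6896
  r = (1 - (3)·-0.1051 - (4)·-0.6896) / (11) = 0.3703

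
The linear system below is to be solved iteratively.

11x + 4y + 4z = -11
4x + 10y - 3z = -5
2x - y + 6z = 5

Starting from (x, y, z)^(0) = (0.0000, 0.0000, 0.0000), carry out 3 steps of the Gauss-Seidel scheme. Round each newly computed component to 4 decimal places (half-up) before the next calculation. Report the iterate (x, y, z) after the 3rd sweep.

(-1.6392, 0.5637, 1.4737)

Iteration 1:
  x = (-11 - (4)·0.0000 - (4)·0.0000) / (11) = -1.0000
  y = (-5 - (4)·-1.0000 - (-3)·0.0000) / (10) = -0.1000
  z = (5 - (2)·-1.0000 - (-1)·-0.1000) / (6) = 1.1500
Iteration 2:
  x = (-11 - (4)·-0.1000 - (4)·1.1500) / (11) = -1.3818
  y = (-5 - (4)·-1.3818 - (-3)·1.1500) / (10) = 0.3977
  z = (5 - (2)·-1.3818 - (-1)·0.3977) / (6) = 1.3602
Iteration 3:
  x = (-11 - (4)·0.3977 - (4)·1.3602) / (11) = -1.6392
  y = (-5 - (4)·-1.6392 - (-3)·1.3602) / (10) = 0.5637
  z = (5 - (2)·-1.6392 - (-1)·0.5637) / (6) = 1.4737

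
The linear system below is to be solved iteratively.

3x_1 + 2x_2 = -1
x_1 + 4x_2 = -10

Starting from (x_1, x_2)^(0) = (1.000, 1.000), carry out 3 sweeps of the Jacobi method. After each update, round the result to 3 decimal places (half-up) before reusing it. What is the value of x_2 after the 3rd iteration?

-2.875

Iteration 1:
  x_1 = (-1 - (2)·1.000) / (3) = -1.000
  x_2 = (-10 - (1)·1.000) / (4) = -2.750
Iteration 2:
  x_1 = (-1 - (2)·-2.750) / (3) = 1.500
  x_2 = (-10 - (1)·-1.000) / (4) = -2.250
Iteration 3:
  x_1 = (-1 - (2)·-2.250) / (3) = 1.167
  x_2 = (-10 - (1)·1.500) / (4) = -2.875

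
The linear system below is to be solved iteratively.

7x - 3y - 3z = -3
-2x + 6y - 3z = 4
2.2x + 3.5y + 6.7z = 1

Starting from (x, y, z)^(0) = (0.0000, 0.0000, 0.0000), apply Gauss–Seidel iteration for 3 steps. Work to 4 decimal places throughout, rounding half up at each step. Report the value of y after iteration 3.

0.5438

Iteration 1:
  x = (-3 - (-3)·0.0000 - (-3)·0.0000) / (7) = -0.4286
  y = (4 - (-2)·-0.4286 - (-3)·0.0000) / (6) = 0.5238
  z = (1 - (2.2)·-0.4286 - (3.5)·0.5238) / (6.7) = 0.0164
Iteration 2:
  x = (-3 - (-3)·0.5238 - (-3)·0.0164) / (7) = -0.1971
  y = (4 - (-2)·-0.1971 - (-3)·0.0164) / (6) = 0.6092
  z = (1 - (2.2)·-0.1971 - (3.5)·0.6092) / (6.7) = -0.1043
Iteration 3:
  x = (-3 - (-3)·0.6092 - (-3)·-0.1043) / (7) = -0.2122
  y = (4 - (-2)·-0.2122 - (-3)·-0.1043) / (6) = 0.5438
  z = (1 - (2.2)·-0.2122 - (3.5)·0.5438) / (6.7) = -0.0651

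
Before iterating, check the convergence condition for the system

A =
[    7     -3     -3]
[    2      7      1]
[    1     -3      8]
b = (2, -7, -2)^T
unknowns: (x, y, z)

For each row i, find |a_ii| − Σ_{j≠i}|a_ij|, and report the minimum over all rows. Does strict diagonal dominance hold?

1

row 1: |7| − (3+3) = 1
row 2: |7| − (2+1) = 4
row 3: |8| − (1+3) = 4
minimum over rows = 1 → strictly diagonally dominant (convergence guaranteed)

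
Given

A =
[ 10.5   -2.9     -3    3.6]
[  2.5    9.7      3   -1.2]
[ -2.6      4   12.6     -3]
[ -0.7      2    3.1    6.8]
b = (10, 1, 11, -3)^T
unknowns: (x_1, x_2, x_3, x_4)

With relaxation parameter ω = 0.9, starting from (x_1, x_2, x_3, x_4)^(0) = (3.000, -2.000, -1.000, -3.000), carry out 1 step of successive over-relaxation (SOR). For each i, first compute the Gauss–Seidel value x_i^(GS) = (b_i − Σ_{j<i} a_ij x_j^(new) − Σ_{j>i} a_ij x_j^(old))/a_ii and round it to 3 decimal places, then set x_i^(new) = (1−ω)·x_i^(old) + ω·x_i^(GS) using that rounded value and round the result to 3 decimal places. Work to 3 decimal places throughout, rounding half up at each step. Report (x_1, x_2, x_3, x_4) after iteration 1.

Iteration 1:
  x_1: GS value = (10 - (-2.9)·-2.000 - (-3)·-1.000 - (3.6)·-3.000) / (10.5) = 1.143;  x_1 ← (1−ω)·3.000 + ω·1.143 = 1.329
  x_2: GS value = (1 - (2.5)·1.329 - (3)·-1.000 - (-1.2)·-3.000) / (9.7) = -0.301;  x_2 ← (1−ω)·-2.000 + ω·-0.301 = -0.471
  x_3: GS value = (11 - (-2.6)·1.329 - (4)·-0.471 - (-3)·-3.000) / (12.6) = 0.582;  x_3 ← (1−ω)·-1.000 + ω·0.582 = 0.424
  x_4: GS value = (-3 - (-0.7)·1.329 - (2)·-0.471 - (3.1)·0.424) / (6.8) = -0.359;  x_4 ← (1−ω)·-3.000 + ω·-0.359 = -0.623

(1.329, -0.471, 0.424, -0.623)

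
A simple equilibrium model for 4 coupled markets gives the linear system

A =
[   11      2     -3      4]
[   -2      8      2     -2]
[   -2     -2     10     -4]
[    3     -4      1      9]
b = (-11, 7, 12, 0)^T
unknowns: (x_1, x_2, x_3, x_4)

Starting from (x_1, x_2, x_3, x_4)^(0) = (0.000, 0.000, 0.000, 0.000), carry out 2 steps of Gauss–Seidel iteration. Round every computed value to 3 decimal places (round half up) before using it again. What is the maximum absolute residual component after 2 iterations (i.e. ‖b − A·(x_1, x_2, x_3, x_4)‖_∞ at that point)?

Iteration 1:
  x_1 = (-11 - (2)·0.000 - (-3)·0.000 - (4)·0.000) / (11) = -1.000
  x_2 = (7 - (-2)·-1.000 - (2)·0.000 - (-2)·0.000) / (8) = 0.625
  x_3 = (12 - (-2)·-1.000 - (-2)·0.625 - (-4)·0.000) / (10) = 1.125
  x_4 = (0 - (3)·-1.000 - (-4)·0.625 - (1)·1.125) / (9) = 0.486
Iteration 2:
  x_1 = (-11 - (2)·0.625 - (-3)·1.125 - (4)·0.486) / (11) = -0.984
  x_2 = (7 - (-2)·-0.984 - (2)·1.125 - (-2)·0.486) / (8) = 0.469
  x_3 = (12 - (-2)·-0.984 - (-2)·0.469 - (-4)·0.486) / (10) = 1.291
  x_4 = (0 - (3)·-0.984 - (-4)·0.469 - (1)·1.291) / (9) = 0.393
Residual b − A·x = (1.187, -0.516, -0.368, 0.000); ∞-norm = 1.187

1.187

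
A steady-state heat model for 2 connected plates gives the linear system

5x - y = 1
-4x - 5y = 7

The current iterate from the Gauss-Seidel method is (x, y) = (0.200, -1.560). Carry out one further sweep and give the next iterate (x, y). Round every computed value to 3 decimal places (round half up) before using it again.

(-0.112, -1.310)

One sweep:
  x = (1 - (-1)·-1.560) / (5) = -0.112
  y = (7 - (-4)·-0.112) / (-5) = -1.310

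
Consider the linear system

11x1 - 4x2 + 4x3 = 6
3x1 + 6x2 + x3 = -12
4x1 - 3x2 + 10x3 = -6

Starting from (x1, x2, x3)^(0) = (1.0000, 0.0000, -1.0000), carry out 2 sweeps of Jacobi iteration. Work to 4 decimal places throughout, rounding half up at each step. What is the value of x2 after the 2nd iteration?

Iteration 1:
  x1 = (6 - (-4)·0.0000 - (4)·-1.0000) / (11) = 0.9091
  x2 = (-12 - (3)·1.0000 - (1)·-1.0000) / (6) = -2.3333
  x3 = (-6 - (4)·1.0000 - (-3)·0.0000) / (10) = -1.0000
Iteration 2:
  x1 = (6 - (-4)·-2.3333 - (4)·-1.0000) / (11) = 0.0606
  x2 = (-12 - (3)·0.9091 - (1)·-1.0000) / (6) = -2.2879
  x3 = (-6 - (4)·0.9091 - (-3)·-2.3333) / (10) = -1.6636

-2.2879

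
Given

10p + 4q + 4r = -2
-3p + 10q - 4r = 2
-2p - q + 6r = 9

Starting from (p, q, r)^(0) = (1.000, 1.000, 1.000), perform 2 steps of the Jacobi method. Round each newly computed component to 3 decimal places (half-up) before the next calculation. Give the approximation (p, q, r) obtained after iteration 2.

(-1.360, 0.700, 1.317)

Iteration 1:
  p = (-2 - (4)·1.000 - (4)·1.000) / (10) = -1.000
  q = (2 - (-3)·1.000 - (-4)·1.000) / (10) = 0.900
  r = (9 - (-2)·1.000 - (-1)·1.000) / (6) = 2.000
Iteration 2:
  p = (-2 - (4)·0.900 - (4)·2.000) / (10) = -1.360
  q = (2 - (-3)·-1.000 - (-4)·2.000) / (10) = 0.700
  r = (9 - (-2)·-1.000 - (-1)·0.900) / (6) = 1.317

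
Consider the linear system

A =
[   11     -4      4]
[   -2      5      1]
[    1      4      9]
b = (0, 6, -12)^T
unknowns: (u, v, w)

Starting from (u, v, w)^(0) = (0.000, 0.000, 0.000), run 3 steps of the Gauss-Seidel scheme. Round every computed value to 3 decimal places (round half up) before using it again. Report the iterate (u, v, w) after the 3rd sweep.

Iteration 1:
  u = (0 - (-4)·0.000 - (4)·0.000) / (11) = 0.000
  v = (6 - (-2)·0.000 - (1)·0.000) / (5) = 1.200
  w = (-12 - (1)·0.000 - (4)·1.200) / (9) = -1.867
Iteration 2:
  u = (0 - (-4)·1.200 - (4)·-1.867) / (11) = 1.115
  v = (6 - (-2)·1.115 - (1)·-1.867) / (5) = 2.019
  w = (-12 - (1)·1.115 - (4)·2.019) / (9) = -2.355
Iteration 3:
  u = (0 - (-4)·2.019 - (4)·-2.355) / (11) = 1.591
  v = (6 - (-2)·1.591 - (1)·-2.355) / (5) = 2.307
  w = (-12 - (1)·1.591 - (4)·2.307) / (9) = -2.535

(1.591, 2.307, -2.535)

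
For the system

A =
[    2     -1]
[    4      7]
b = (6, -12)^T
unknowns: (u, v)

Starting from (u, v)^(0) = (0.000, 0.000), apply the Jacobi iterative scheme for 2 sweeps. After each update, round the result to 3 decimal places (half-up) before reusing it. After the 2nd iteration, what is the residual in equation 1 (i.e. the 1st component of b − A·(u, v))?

-1.715

Iteration 1:
  u = (6 - (-1)·0.000) / (2) = 3.000
  v = (-12 - (4)·0.000) / (7) = -1.714
Iteration 2:
  u = (6 - (-1)·-1.714) / (2) = 2.143
  v = (-12 - (4)·3.000) / (7) = -3.429
Residual b − A·x = (-1.715, 3.431)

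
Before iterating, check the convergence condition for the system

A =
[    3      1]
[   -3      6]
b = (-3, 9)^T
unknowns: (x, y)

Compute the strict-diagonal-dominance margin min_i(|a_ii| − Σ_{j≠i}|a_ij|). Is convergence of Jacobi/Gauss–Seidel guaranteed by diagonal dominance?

row 1: |3| − (1) = 2
row 2: |6| − (3) = 3
minimum over rows = 2 → strictly diagonally dominant (convergence guaranteed)

2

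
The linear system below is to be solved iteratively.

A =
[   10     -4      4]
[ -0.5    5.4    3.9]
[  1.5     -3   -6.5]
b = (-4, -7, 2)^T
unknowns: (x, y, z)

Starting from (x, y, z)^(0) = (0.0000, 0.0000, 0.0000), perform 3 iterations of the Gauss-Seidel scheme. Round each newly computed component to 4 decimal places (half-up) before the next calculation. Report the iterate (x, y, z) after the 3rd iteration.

(-1.0868, -1.5202, 0.1431)

Iteration 1:
  x = (-4 - (-4)·0.0000 - (4)·0.0000) / (10) = -0.4000
  y = (-7 - (-0.5)·-0.4000 - (3.9)·0.0000) / (5.4) = -1.3333
  z = (2 - (1.5)·-0.4000 - (-3)·-1.3333) / (-6.5) = 0.2154
Iteration 2:
  x = (-4 - (-4)·-1.3333 - (4)·0.2154) / (10) = -1.0195
  y = (-7 - (-0.5)·-1.0195 - (3.9)·0.2154) / (5.4) = -1.5463
  z = (2 - (1.5)·-1.0195 - (-3)·-1.5463) / (-6.5) = 0.1707
Iteration 3:
  x = (-4 - (-4)·-1.5463 - (4)·0.1707) / (10) = -1.0868
  y = (-7 - (-0.5)·-1.0868 - (3.9)·0.1707) / (5.4) = -1.5202
  z = (2 - (1.5)·-1.0868 - (-3)·-1.5202) / (-6.5) = 0.1431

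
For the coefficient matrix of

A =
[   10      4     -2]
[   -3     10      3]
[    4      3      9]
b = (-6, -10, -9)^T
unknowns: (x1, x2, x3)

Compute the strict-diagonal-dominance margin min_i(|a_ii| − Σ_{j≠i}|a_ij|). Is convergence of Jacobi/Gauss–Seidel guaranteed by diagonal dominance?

row 1: |10| − (4+2) = 4
row 2: |10| − (3+3) = 4
row 3: |9| − (4+3) = 2
minimum over rows = 2 → strictly diagonally dominant (convergence guaranteed)

2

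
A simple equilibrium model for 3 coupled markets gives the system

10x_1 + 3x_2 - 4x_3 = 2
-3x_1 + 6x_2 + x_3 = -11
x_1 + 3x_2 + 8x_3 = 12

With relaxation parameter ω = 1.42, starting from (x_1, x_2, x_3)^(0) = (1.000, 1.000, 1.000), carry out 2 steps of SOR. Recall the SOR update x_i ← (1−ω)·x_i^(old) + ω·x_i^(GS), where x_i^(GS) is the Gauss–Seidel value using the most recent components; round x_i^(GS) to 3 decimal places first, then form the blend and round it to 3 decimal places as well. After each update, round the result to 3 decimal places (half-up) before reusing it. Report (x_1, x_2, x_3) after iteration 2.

Iteration 1:
  x_1: GS value = (2 - (3)·1.000 - (-4)·1.000) / (10) = 0.300;  x_1 ← (1−ω)·1.000 + ω·0.300 = 0.006
  x_2: GS value = (-11 - (-3)·0.006 - (1)·1.000) / (6) = -1.997;  x_2 ← (1−ω)·1.000 + ω·-1.997 = -3.256
  x_3: GS value = (12 - (1)·0.006 - (3)·-3.256) / (8) = 2.720;  x_3 ← (1−ω)·1.000 + ω·2.720 = 3.442
Iteration 2:
  x_1: GS value = (2 - (3)·-3.256 - (-4)·3.442) / (10) = 2.554;  x_1 ← (1−ω)·0.006 + ω·2.554 = 3.624
  x_2: GS value = (-11 - (-3)·3.624 - (1)·3.442) / (6) = -0.595;  x_2 ← (1−ω)·-3.256 + ω·-0.595 = 0.523
  x_3: GS value = (12 - (1)·3.624 - (3)·0.523) / (8) = 0.851;  x_3 ← (1−ω)·3.442 + ω·0.851 = -0.237

(3.624, 0.523, -0.237)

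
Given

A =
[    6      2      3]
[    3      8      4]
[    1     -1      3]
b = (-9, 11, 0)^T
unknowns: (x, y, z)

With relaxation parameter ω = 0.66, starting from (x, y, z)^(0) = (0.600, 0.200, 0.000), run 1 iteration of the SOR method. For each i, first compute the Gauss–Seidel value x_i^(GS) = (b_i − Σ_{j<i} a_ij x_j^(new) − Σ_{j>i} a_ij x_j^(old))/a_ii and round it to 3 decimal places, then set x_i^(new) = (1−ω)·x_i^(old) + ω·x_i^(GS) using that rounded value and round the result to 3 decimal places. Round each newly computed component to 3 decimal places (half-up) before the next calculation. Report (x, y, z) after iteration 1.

Iteration 1:
  x: GS value = (-9 - (2)·0.200 - (3)·0.000) / (6) = -1.567;  x ← (1−ω)·0.600 + ω·-1.567 = -0.830
  y: GS value = (11 - (3)·-0.830 - (4)·0.000) / (8) = 1.686;  y ← (1−ω)·0.200 + ω·1.686 = 1.181
  z: GS value = (0 - (1)·-0.830 - (-1)·1.181) / (3) = 0.670;  z ← (1−ω)·0.000 + ω·0.670 = 0.442

(-0.830, 1.181, 0.442)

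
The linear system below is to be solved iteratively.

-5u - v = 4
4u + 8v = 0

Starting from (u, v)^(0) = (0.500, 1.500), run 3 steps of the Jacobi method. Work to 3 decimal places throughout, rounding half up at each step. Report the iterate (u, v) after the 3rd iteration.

(-0.910, 0.375)

Iteration 1:
  u = (4 - (-1)·1.500) / (-5) = -1.100
  v = (0 - (4)·0.500) / (8) = -0.250
Iteration 2:
  u = (4 - (-1)·-0.250) / (-5) = -0.750
  v = (0 - (4)·-1.100) / (8) = 0.550
Iteration 3:
  u = (4 - (-1)·0.550) / (-5) = -0.910
  v = (0 - (4)·-0.750) / (8) = 0.375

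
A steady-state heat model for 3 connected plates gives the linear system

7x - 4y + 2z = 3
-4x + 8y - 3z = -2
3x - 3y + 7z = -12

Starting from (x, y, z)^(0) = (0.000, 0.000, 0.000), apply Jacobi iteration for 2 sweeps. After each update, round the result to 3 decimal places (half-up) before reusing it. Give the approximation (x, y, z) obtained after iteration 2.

Iteration 1:
  x = (3 - (-4)·0.000 - (2)·0.000) / (7) = 0.429
  y = (-2 - (-4)·0.000 - (-3)·0.000) / (8) = -0.250
  z = (-12 - (3)·0.000 - (-3)·0.000) / (7) = -1.714
Iteration 2:
  x = (3 - (-4)·-0.250 - (2)·-1.714) / (7) = 0.775
  y = (-2 - (-4)·0.429 - (-3)·-1.714) / (8) = -0.678
  z = (-12 - (3)·0.429 - (-3)·-0.250) / (7) = -2.005

(0.775, -0.678, -2.005)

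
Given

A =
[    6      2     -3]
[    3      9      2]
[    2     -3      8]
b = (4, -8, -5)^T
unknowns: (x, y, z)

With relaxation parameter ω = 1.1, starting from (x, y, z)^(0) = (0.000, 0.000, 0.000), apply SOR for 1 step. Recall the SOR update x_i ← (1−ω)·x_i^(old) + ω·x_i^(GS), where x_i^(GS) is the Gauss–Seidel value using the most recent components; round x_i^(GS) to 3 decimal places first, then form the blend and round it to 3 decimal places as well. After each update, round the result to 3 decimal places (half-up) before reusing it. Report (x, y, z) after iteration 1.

(0.734, -1.247, -1.404)

Iteration 1:
  x: GS value = (4 - (2)·0.000 - (-3)·0.000) / (6) = 0.667;  x ← (1−ω)·0.000 + ω·0.667 = 0.734
  y: GS value = (-8 - (3)·0.734 - (2)·0.000) / (9) = -1.134;  y ← (1−ω)·0.000 + ω·-1.134 = -1.247
  z: GS value = (-5 - (2)·0.734 - (-3)·-1.247) / (8) = -1.276;  z ← (1−ω)·0.000 + ω·-1.276 = -1.404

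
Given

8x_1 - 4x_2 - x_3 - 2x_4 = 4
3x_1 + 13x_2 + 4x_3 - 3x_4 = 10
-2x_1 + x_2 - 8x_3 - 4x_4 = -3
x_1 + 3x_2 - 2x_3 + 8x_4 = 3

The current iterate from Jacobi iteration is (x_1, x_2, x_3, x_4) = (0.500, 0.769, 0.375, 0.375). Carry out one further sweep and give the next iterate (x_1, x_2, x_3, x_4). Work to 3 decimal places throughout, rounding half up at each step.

One sweep:
  x_1 = (4 - (-4)·0.769 - (-1)·0.375 - (-2)·0.375) / (8) = 1.025
  x_2 = (10 - (3)·0.500 - (4)·0.375 - (-3)·0.375) / (13) = 0.625
  x_3 = (-3 - (-2)·0.500 - (1)·0.769 - (-4)·0.375) / (-8) = 0.159
  x_4 = (3 - (1)·0.500 - (3)·0.769 - (-2)·0.375) / (8) = 0.118

(1.025, 0.625, 0.159, 0.118)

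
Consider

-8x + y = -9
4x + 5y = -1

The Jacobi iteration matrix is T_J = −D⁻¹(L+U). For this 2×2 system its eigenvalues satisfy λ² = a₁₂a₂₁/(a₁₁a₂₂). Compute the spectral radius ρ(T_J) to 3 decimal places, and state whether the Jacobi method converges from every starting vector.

a₁₂a₂₁/(a₁₁a₂₂) = (1)·(4) / ((-8)·(5)) = -0.100000
ρ = √|-0.100000| = √0.100000 = 0.316
ρ < 1, so Jacobi converges

0.316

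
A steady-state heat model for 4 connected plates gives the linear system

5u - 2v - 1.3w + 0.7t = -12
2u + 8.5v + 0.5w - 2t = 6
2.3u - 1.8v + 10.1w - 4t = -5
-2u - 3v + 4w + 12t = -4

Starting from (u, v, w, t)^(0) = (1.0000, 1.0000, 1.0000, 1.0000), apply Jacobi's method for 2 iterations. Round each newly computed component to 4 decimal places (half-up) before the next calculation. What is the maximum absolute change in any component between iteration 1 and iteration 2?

Iteration 1:
  u = (-12 - (-2)·1.0000 - (-1.3)·1.0000 - (0.7)·1.0000) / (5) = -1.8800
  v = (6 - (2)·1.0000 - (0.5)·1.0000 - (-2)·1.0000) / (8.5) = 0.6471
  w = (-5 - (2.3)·1.0000 - (-1.8)·1.0000 - (-4)·1.0000) / (10.1) = -0.1485
  t = (-4 - (-2)·1.0000 - (-3)·1.0000 - (4)·1.0000) / (12) = -0.2500
Iteration 2:
  u = (-12 - (-2)·0.6471 - (-1.3)·-0.1485 - (0.7)·-0.2500) / (5) = -2.1448
  v = (6 - (2)·-1.8800 - (0.5)·-0.1485 - (-2)·-0.2500) / (8.5) = 1.0981
  w = (-5 - (2.3)·-1.8800 - (-1.8)·0.6471 - (-4)·-0.2500) / (10.1) = -0.0506
  t = (-4 - (-2)·-1.8800 - (-3)·0.6471 - (4)·-0.1485) / (12) = -0.4354
Change: (-0.2648, 0.4510, 0.0979, -0.1854) → max |·| = 0.4510

0.4510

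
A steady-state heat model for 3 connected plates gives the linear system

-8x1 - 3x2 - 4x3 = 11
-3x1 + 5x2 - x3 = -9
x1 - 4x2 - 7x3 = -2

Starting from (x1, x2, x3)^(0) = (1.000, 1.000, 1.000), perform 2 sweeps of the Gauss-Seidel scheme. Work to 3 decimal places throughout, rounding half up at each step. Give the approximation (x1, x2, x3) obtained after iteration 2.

(-1.094, -2.126, 1.344)

Iteration 1:
  x1 = (11 - (-3)·1.000 - (-4)·1.000) / (-8) = -2.250
  x2 = (-9 - (-3)·-2.250 - (-1)·1.000) / (5) = -2.950
  x3 = (-2 - (1)·-2.250 - (-4)·-2.950) / (-7) = 1.650
Iteration 2:
  x1 = (11 - (-3)·-2.950 - (-4)·1.650) / (-8) = -1.094
  x2 = (-9 - (-3)·-1.094 - (-1)·1.650) / (5) = -2.126
  x3 = (-2 - (1)·-1.094 - (-4)·-2.126) / (-7) = 1.344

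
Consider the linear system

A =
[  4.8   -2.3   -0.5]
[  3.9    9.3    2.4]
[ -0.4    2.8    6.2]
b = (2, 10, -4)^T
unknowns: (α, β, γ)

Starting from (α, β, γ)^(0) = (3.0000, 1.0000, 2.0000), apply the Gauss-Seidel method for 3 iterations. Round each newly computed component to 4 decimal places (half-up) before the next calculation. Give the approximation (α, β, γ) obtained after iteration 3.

(0.8134, 1.0184, -1.0526)

Iteration 1:
  α = (2 - (-2.3)·1.0000 - (-0.5)·2.0000) / (4.8) = 1.1042
  β = (10 - (3.9)·1.1042 - (2.4)·2.0000) / (9.3) = 0.0961
  γ = (-4 - (-0.4)·1.1042 - (2.8)·0.0961) / (6.2) = -0.6173
Iteration 2:
  α = (2 - (-2.3)·0.0961 - (-0.5)·-0.6173) / (4.8) = 0.3984
  β = (10 - (3.9)·0.3984 - (2.4)·-0.6173) / (9.3) = 1.0675
  γ = (-4 - (-0.4)·0.3984 - (2.8)·1.0675) / (6.2) = -1.1016
Iteration 3:
  α = (2 - (-2.3)·1.0675 - (-0.5)·-1.1016) / (4.8) = 0.8134
  β = (10 - (3.9)·0.8134 - (2.4)·-1.1016) / (9.3) = 1.0184
  γ = (-4 - (-0.4)·0.8134 - (2.8)·1.0184) / (6.2) = -1.0526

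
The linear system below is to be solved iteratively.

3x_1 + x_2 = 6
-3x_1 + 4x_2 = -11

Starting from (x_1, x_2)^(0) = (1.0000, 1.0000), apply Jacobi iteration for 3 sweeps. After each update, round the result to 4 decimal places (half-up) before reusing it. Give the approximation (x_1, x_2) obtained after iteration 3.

(2.5000, -0.7500)

Iteration 1:
  x_1 = (6 - (1)·1.0000) / (3) = 1.6667
  x_2 = (-11 - (-3)·1.0000) / (4) = -2.0000
Iteration 2:
  x_1 = (6 - (1)·-2.0000) / (3) = 2.6667
  x_2 = (-11 - (-3)·1.6667) / (4) = -1.5000
Iteration 3:
  x_1 = (6 - (1)·-1.5000) / (3) = 2.5000
  x_2 = (-11 - (-3)·2.6667) / (4) = -0.7500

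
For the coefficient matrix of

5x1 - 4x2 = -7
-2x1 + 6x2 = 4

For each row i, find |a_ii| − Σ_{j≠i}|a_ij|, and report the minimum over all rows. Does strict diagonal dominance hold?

1

row 1: |5| − (4) = 1
row 2: |6| − (2) = 4
minimum over rows = 1 → strictly diagonally dominant (convergence guaranteed)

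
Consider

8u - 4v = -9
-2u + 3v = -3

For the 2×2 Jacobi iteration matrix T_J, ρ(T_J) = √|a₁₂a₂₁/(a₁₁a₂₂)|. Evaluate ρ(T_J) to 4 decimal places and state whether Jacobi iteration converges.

a₁₂a₂₁/(a₁₁a₂₂) = (-4)·(-2) / ((8)·(3)) = 0.333333
ρ = √|0.333333| = √0.333333 = 0.5774
ρ < 1, so Jacobi converges

0.5774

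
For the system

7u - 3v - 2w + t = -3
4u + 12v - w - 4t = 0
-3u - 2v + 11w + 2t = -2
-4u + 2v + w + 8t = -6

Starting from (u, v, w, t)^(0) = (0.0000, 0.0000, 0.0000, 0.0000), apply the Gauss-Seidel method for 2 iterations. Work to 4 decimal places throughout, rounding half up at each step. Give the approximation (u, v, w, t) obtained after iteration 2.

Iteration 1:
  u = (-3 - (-3)·0.0000 - (-2)·0.0000 - (1)·0.0000) / (7) = -0.4286
  v = (0 - (4)·-0.4286 - (-1)·0.0000 - (-4)·0.0000) / (12) = 0.1429
  w = (-2 - (-3)·-0.4286 - (-2)·0.1429 - (2)·0.0000) / (11) = -0.2727
  t = (-6 - (-4)·-0.4286 - (2)·0.1429 - (1)·-0.2727) / (8) = -0.9659
Iteration 2:
  u = (-3 - (-3)·0.1429 - (-2)·-0.2727 - (1)·-0.9659) / (7) = -0.3073
  v = (0 - (4)·-0.3073 - (-1)·-0.2727 - (-4)·-0.9659) / (12) = -0.2423
  w = (-2 - (-3)·-0.3073 - (-2)·-0.2423 - (2)·-0.9659) / (11) = -0.1341
  t = (-6 - (-4)·-0.3073 - (2)·-0.2423 - (1)·-0.1341) / (8) = -0.8263

(-0.3073, -0.2423, -0.1341, -0.8263)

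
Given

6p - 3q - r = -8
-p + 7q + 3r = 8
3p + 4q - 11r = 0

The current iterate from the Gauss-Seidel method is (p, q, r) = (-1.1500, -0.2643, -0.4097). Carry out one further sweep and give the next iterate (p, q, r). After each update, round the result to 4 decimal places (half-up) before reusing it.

(-1.5338, 1.0993, -0.0186)

One sweep:
  p = (-8 - (-3)·-0.2643 - (-1)·-0.4097) / (6) = -1.5338
  q = (8 - (-1)·-1.5338 - (3)·-0.4097) / (7) = 1.0993
  r = (0 - (3)·-1.5338 - (4)·1.0993) / (-11) = -0.0186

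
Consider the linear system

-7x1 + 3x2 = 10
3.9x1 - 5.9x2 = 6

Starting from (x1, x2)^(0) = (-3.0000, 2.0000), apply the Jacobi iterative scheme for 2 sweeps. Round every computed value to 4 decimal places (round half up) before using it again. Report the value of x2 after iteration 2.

-1.3947

Iteration 1:
  x1 = (10 - (3)·2.0000) / (-7) = -0.5714
  x2 = (6 - (3.9)·-3.0000) / (-5.9) = -3.0000
Iteration 2:
  x1 = (10 - (3)·-3.0000) / (-7) = -2.7143
  x2 = (6 - (3.9)·-0.5714) / (-5.9) = -1.3947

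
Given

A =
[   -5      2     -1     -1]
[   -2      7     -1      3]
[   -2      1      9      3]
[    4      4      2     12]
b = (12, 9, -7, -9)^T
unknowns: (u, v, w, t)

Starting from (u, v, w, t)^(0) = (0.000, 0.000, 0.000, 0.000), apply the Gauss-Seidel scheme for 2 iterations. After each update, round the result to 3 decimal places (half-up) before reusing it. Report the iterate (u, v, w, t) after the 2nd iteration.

(-1.900, 0.512, -1.284, -0.073)

Iteration 1:
  u = (12 - (2)·0.000 - (-1)·0.000 - (-1)·0.000) / (-5) = -2.400
  v = (9 - (-2)·-2.400 - (-1)·0.000 - (3)·0.000) / (7) = 0.600
  w = (-7 - (-2)·-2.400 - (1)·0.600 - (3)·0.000) / (9) = -1.378
  t = (-9 - (4)·-2.400 - (4)·0.600 - (2)·-1.378) / (12) = 0.080
Iteration 2:
  u = (12 - (2)·0.600 - (-1)·-1.378 - (-1)·0.080) / (-5) = -1.900
  v = (9 - (-2)·-1.900 - (-1)·-1.378 - (3)·0.080) / (7) = 0.512
  w = (-7 - (-2)·-1.900 - (1)·0.512 - (3)·0.080) / (9) = -1.284
  t = (-9 - (4)·-1.900 - (4)·0.512 - (2)·-1.284) / (12) = -0.073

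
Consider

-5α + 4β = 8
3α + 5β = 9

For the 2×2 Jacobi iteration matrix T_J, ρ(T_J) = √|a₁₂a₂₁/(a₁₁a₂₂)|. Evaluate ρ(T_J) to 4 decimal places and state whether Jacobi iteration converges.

a₁₂a₂₁/(a₁₁a₂₂) = (4)·(3) / ((-5)·(5)) = -0.480000
ρ = √|-0.480000| = √0.480000 = 0.6928
ρ < 1, so Jacobi converges

0.6928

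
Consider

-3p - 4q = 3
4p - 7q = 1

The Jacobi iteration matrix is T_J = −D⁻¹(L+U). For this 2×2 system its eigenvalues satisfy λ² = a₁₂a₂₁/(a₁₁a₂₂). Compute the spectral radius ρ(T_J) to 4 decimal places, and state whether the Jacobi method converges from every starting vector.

a₁₂a₂₁/(a₁₁a₂₂) = (-4)·(4) / ((-3)·(-7)) = -0.761905
ρ = √|-0.761905| = √0.761905 = 0.8729
ρ < 1, so Jacobi converges

0.8729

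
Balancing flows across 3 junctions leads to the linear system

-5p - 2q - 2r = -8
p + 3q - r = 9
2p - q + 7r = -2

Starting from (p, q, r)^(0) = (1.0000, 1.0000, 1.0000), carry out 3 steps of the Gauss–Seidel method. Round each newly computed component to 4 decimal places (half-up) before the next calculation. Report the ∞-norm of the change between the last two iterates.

Iteration 1:
  p = (-8 - (-2)·1.0000 - (-2)·1.0000) / (-5) = 0.8000
  q = (9 - (1)·0.8000 - (-1)·1.0000) / (3) = 3.0667
  r = (-2 - (2)·0.8000 - (-1)·3.0667) / (7) = -0.0762
Iteration 2:
  p = (-8 - (-2)·3.0667 - (-2)·-0.0762) / (-5) = 0.4038
  q = (9 - (1)·0.4038 - (-1)·-0.0762) / (3) = 2.8400
  r = (-2 - (2)·0.4038 - (-1)·2.8400) / (7) = 0.0046
Iteration 3:
  p = (-8 - (-2)·2.8400 - (-2)·0.0046) / (-5) = 0.4622
  q = (9 - (1)·0.4622 - (-1)·0.0046) / (3) = 2.8475
  r = (-2 - (2)·0.4622 - (-1)·2.8475) / (7) = -0.0110
Change: (0.0584, 0.0075, -0.0156) → max |·| = 0.0584

0.0584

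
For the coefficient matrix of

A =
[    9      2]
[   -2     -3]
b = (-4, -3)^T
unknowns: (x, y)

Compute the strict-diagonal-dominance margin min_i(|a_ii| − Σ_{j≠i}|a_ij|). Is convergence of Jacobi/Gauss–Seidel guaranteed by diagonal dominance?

1

row 1: |9| − (2) = 7
row 2: |-3| − (2) = 1
minimum over rows = 1 → strictly diagonally dominant (convergence guaranteed)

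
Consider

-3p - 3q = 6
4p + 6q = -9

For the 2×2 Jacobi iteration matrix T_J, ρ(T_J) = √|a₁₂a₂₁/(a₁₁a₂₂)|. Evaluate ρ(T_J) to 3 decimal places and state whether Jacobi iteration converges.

a₁₂a₂₁/(a₁₁a₂₂) = (-3)·(4) / ((-3)·(6)) = 0.666667
ρ = √|0.666667| = √0.666667 = 0.816
ρ < 1, so Jacobi converges

0.816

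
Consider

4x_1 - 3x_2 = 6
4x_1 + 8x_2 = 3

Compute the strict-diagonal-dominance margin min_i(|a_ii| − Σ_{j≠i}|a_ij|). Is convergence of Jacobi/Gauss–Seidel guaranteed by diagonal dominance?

row 1: |4| − (3) = 1
row 2: |8| − (4) = 4
minimum over rows = 1 → strictly diagonally dominant (convergence guaranteed)

1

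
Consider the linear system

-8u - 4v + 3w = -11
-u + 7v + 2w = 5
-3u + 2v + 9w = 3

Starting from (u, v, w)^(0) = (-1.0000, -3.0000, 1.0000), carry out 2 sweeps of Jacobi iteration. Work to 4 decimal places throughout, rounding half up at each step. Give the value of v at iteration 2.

0.9881

Iteration 1:
  u = (-11 - (-4)·-3.0000 - (3)·1.0000) / (-8) = 3.2500
  v = (5 - (-1)·-1.0000 - (2)·1.0000) / (7) = 0.2857
  w = (3 - (-3)·-1.0000 - (2)·-3.0000) / (9) = 0.6667
Iteration 2:
  u = (-11 - (-4)·0.2857 - (3)·0.6667) / (-8) = 1.4822
  v = (5 - (-1)·3.2500 - (2)·0.6667) / (7) = 0.9881
  w = (3 - (-3)·3.2500 - (2)·0.2857) / (9) = 1.3532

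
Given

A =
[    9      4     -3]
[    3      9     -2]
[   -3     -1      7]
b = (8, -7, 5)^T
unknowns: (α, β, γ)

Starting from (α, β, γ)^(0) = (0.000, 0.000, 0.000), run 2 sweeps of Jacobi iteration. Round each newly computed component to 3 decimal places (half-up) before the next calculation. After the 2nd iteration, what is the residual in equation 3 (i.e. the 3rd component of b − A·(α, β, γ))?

1.616

Iteration 1:
  α = (8 - (4)·0.000 - (-3)·0.000) / (9) = 0.889
  β = (-7 - (3)·0.000 - (-2)·0.000) / (9) = -0.778
  γ = (5 - (-3)·0.000 - (-1)·0.000) / (7) = 0.714
Iteration 2:
  α = (8 - (4)·-0.778 - (-3)·0.714) / (9) = 1.473
  β = (-7 - (3)·0.889 - (-2)·0.714) / (9) = -0.915
  γ = (5 - (-3)·0.889 - (-1)·-0.778) / (7) = 0.984
Residual b − A·x = (1.355, -1.216, 1.616)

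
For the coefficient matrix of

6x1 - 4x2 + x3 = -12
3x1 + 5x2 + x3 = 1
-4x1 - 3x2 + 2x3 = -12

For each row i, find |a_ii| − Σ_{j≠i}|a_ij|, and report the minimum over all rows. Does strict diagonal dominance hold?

row 1: |6| − (4+1) = 1
row 2: |5| − (3+1) = 1
row 3: |2| − (4+3) = -5
minimum over rows = -5 → not strictly diagonally dominant

-5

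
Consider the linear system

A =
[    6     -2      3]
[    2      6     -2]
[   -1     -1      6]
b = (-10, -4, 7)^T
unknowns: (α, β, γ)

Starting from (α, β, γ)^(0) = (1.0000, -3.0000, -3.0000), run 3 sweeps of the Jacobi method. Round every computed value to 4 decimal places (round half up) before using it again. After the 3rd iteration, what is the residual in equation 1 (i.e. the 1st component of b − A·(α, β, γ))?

0.7177

Iteration 1:
  α = (-10 - (-2)·-3.0000 - (3)·-3.0000) / (6) = -1.1667
  β = (-4 - (2)·1.0000 - (-2)·-3.0000) / (6) = -2.0000
  γ = (7 - (-1)·1.0000 - (-1)·-3.0000) / (6) = 0.8333
Iteration 2:
  α = (-10 - (-2)·-2.0000 - (3)·0.8333) / (6) = -2.7500
  β = (-4 - (2)·-1.1667 - (-2)·0.8333) / (6) = 0.0000
  γ = (7 - (-1)·-1.1667 - (-1)·-2.0000) / (6) = 0.6389
Iteration 3:
  α = (-10 - (-2)·0.0000 - (3)·0.6389) / (6) = -1.9861
  β = (-4 - (2)·-2.7500 - (-2)·0.6389) / (6) = 0.4630
  γ = (7 - (-1)·-2.7500 - (-1)·0.0000) / (6) = 0.7083
Residual b − A·x = (0.7177, -1.3892, 1.2271)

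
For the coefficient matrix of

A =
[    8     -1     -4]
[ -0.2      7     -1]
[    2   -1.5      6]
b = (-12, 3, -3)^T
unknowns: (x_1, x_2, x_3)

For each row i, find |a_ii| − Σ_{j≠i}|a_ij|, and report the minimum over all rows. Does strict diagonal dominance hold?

row 1: |8| − (1+4) = 3
row 2: |7| − (0.2+1) = 5.8
row 3: |6| − (2+1.5) = 2.5
minimum over rows = 2.5 → strictly diagonally dominant (convergence guaranteed)

2.5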